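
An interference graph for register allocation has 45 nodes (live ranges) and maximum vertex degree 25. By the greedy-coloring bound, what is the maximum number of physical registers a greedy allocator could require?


Greedy coloring never needs more than (max_degree + 1) colors: when coloring a vertex, at most max_degree neighbors are already colored.
Upper bound = 25 + 1 = 26

26


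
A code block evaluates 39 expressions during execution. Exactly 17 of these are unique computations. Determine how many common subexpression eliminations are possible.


CSE count = total expressions - unique expressions
= 39 - 17 = 22

22


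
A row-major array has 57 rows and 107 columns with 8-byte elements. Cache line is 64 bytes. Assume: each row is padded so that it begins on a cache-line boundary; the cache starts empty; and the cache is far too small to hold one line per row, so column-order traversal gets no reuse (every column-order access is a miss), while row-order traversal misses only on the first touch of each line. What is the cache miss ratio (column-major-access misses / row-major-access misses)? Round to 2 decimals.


Each row occupies 107 * 8 = 856 bytes and starts on a line boundary, so it spans ceil(856 / 64) = 14 cache lines.
Row-major traversal misses (one per line touched): 57 * ceil(107 * 8 / 64) = 798
Column-major traversal misses (no reuse, every access misses): 57 * 107 = 6099
Ratio = 6099 / 798 = 7.64

7.64


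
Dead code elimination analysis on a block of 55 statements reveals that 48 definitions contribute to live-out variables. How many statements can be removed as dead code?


Dead code = total statements - live definitions
= 55 - 48 = 7

7


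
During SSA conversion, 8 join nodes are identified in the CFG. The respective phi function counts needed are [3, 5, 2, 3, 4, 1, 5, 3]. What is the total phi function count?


Total phi functions = sum of phi functions at each join node
= 3 + 5 + 2 + 3 + 4 + 1 + 5 + 3 = 26

26


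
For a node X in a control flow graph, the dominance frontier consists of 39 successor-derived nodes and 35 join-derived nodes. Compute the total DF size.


DF(X) = direct successor contributions + join point contributions
= 39 + 35 = 74

74


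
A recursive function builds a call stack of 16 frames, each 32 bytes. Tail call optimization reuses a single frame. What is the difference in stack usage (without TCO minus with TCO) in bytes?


Without TCO: 16 * 32 = 512 bytes
With TCO: reuse 1 frame = 32 bytes
Savings = 512 - 32 = 480

480


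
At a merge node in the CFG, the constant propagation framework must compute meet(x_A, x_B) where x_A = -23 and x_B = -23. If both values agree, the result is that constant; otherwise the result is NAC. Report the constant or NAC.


Meet operation: if both paths give the same constant, result is that constant; if they differ, result is NAC (not-a-constant).
Path A: -23, Path B: -23 -> equal
Result: constant -> -23

-23


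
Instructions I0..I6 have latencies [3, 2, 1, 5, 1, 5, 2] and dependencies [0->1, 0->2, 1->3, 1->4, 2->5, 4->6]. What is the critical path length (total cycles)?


Compute longest path through dependency graph: dist(Ik) = max over predecessors of dist + latency(Ik).
dist(I0) = latency 3 = 3
dist(I1) = dist(I0) + 2 = 3 + 2 = 5
dist(I2) = dist(I0) + 1 = 3 + 1 = 4
dist(I3) = dist(I1) + 5 = 5 + 5 = 10
dist(I4) = dist(I1) + 1 = 5 + 1 = 6
dist(I5) = dist(I2) + 5 = 4 + 5 = 9
dist(I6) = dist(I4) + 2 = 6 + 2 = 8
Critical path = max dist = 10

10


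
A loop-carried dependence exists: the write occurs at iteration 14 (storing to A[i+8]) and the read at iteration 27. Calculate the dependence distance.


Distance = read iteration - write iteration
= 27 - 14 = 13

13


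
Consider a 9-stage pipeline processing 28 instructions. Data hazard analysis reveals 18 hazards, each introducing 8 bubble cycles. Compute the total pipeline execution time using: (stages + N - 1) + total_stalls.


Base cycles = 9 + 28 - 1 = 36
Total stalls = 18 * 8 = 144
Total = 36 + 144 = 180

180


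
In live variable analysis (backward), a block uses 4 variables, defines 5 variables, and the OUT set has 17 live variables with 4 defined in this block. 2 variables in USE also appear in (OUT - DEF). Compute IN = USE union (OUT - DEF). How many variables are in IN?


OUT - DEF: 17 - 4 = 13
|IN| = |USE| + |OUT - DEF| - |USE ∩ (OUT - DEF)| = 4 + 13 - 2 = 15

15


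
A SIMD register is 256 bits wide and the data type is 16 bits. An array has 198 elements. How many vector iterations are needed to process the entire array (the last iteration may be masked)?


Width = 256 / 16 = 16 elements per vector op
Iterations = ceil(198 / 16) = 13

13


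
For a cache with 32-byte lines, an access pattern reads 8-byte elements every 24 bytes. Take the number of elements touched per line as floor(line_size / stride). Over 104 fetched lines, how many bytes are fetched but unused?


Elements per line = floor(32 / 24) = 1
Bytes used per line = 1 * 8 = 8
Wasted per line = 32 - 8 = 24
Total wasted = 24 * 104 = 2496

2496


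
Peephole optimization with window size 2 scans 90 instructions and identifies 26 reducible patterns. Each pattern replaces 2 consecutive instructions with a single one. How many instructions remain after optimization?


Each match removes 1 instructions.
Total removed = 26 * 1 = 26
Remaining = 90 - 26 = 64

64


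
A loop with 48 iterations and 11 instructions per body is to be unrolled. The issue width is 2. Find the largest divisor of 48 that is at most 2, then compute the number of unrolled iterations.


Largest divisor of 48 <= 2 is 2
New iterations = 48 / 2 = 24

24


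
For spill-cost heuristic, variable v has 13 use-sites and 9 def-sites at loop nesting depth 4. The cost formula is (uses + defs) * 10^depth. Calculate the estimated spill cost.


uses + defs = 13 + 9 = 22
10^4 = 10000
Spill cost = 22 * 10000 = 220000

220000


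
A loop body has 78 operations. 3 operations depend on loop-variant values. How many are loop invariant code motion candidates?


Invariant candidates = total - loop-dependent
= 78 - 3 = 75

75


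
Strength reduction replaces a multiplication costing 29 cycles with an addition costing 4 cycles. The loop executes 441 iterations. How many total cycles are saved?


Per-iteration saving = 29 - 4 = 25
Total saved = 441 * 25 = 11025

11025


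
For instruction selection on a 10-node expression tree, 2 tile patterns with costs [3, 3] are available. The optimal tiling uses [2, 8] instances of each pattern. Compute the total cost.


Total cost = sum(count_i * cost_i)
= 2*3 + 8*3
= 30

30


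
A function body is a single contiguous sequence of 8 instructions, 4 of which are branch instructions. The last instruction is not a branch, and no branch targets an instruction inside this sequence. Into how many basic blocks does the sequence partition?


With no in-sequence branch targets, the leaders are the first instruction plus the instruction after each branch.
Number of basic blocks = branches + 1
= 4 + 1 = 5

5


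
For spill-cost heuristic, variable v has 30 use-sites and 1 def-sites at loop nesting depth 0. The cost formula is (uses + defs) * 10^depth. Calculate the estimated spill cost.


uses + defs = 30 + 1 = 31
10^0 = 1
Spill cost = 31 * 1 = 31

31


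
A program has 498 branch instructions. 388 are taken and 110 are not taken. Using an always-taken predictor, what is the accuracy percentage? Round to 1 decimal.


Predictor: always-taken
Correct predictions = 388
Accuracy = 388 / 498 * 100 = 77.9%

77.9


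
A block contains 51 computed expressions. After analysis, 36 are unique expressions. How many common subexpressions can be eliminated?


CSE count = total expressions - unique expressions
= 51 - 36 = 15

15


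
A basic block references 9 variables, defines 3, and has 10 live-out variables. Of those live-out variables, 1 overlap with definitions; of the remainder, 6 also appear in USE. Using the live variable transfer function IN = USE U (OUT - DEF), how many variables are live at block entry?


OUT - DEF: 10 - 1 = 9
|IN| = |USE| + |OUT - DEF| - |USE ∩ (OUT - DEF)| = 9 + 9 - 6 = 12

12


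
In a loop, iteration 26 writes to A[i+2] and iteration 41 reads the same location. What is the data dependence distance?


Distance = read iteration - write iteration
= 41 - 26 = 15

15


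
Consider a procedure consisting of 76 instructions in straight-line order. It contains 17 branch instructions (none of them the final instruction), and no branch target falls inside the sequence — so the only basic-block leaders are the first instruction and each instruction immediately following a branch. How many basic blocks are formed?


With no in-sequence branch targets, the leaders are the first instruction plus the instruction after each branch.
Number of basic blocks = branches + 1
= 17 + 1 = 18

18


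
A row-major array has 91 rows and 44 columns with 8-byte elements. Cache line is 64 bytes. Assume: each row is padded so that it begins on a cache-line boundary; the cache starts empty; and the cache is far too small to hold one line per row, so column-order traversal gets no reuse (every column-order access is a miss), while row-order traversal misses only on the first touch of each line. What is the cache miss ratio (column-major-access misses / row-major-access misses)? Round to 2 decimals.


Each row occupies 44 * 8 = 352 bytes and starts on a line boundary, so it spans ceil(352 / 64) = 6 cache lines.
Row-major traversal misses (one per line touched): 91 * ceil(44 * 8 / 64) = 546
Column-major traversal misses (no reuse, every access misses): 91 * 44 = 4004
Ratio = 4004 / 546 = 7.33

7.33


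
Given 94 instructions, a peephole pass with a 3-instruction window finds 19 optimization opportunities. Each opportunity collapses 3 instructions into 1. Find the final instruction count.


Each match removes 2 instructions.
Total removed = 19 * 2 = 38
Remaining = 94 - 38 = 56

56


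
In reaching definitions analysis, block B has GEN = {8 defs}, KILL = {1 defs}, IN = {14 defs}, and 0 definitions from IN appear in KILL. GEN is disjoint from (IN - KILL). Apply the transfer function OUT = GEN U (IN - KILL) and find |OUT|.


IN - KILL: 14 - 0 = 14 surviving definitions
OUT = GEN + surviving = 8 + 14 = 22

22


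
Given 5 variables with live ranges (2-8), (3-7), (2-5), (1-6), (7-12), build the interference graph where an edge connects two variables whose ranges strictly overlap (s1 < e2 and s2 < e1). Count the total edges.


Check all pairs for overlapping intervals.
Two intervals (s1,e1) and (s2,e2) overlap if s1 < e2 and s2 < e1.
v0 (2-8) vs v1..v4: overlaps v1, v2, v3, v4 -> 4
v1 (3-7) vs v2..v4: overlaps v2, v3 -> 2
v2 (2-5) vs v3..v4: overlaps v3 -> 1
v3 (1-6) vs v4: overlaps none -> 0
Total overlapping pairs = 4 + 2 + 1 + 0 = 7

7


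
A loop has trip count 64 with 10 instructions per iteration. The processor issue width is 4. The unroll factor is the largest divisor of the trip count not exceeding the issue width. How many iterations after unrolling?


Largest divisor of 64 <= 4 is 4
New iterations = 64 / 4 = 16

16


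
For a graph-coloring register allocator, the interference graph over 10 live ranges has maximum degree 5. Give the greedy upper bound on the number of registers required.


Greedy coloring never needs more than (max_degree + 1) colors: when coloring a vertex, at most max_degree neighbors are already colored.
Upper bound = 5 + 1 = 6

6


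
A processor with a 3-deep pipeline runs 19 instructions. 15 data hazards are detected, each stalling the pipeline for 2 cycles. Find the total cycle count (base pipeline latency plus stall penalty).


Base cycles = 3 + 19 - 1 = 21
Total stalls = 15 * 2 = 30
Total = 21 + 30 = 51

51


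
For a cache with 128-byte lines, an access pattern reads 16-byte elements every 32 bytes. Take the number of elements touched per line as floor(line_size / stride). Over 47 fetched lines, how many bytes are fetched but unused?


Elements per line = floor(128 / 32) = 4
Bytes used per line = 4 * 16 = 64
Wasted per line = 128 - 64 = 64
Total wasted = 64 * 47 = 3008

3008


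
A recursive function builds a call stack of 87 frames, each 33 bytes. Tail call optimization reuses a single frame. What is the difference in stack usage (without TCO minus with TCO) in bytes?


Without TCO: 87 * 33 = 2871 bytes
With TCO: reuse 1 frame = 33 bytes
Savings = 2871 - 33 = 2838

2838


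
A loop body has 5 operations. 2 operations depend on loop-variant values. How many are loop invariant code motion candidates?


Invariant candidates = total - loop-dependent
= 5 - 2 = 3

3


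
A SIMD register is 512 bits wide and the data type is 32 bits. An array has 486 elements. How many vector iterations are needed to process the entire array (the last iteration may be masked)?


Width = 512 / 32 = 16 elements per vector op
Iterations = ceil(486 / 16) = 31

31


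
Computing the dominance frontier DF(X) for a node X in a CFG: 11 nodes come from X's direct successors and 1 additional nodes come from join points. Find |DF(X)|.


DF(X) = direct successor contributions + join point contributions
= 11 + 1 = 12

12


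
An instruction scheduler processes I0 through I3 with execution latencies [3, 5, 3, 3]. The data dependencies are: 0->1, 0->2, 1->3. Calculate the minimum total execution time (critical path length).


Compute longest path through dependency graph: dist(Ik) = max over predecessors of dist + latency(Ik).
dist(I0) = latency 3 = 3
dist(I1) = dist(I0) + 5 = 3 + 5 = 8
dist(I2) = dist(I0) + 3 = 3 + 3 = 6
dist(I3) = dist(I1) + 3 = 8 + 3 = 11
Critical path = max dist = 11

11


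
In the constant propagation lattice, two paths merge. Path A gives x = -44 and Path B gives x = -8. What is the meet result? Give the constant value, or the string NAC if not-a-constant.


Meet operation: if both paths give the same constant, result is that constant; if they differ, result is NAC (not-a-constant).
Path A: -44, Path B: -8 -> differ
Result: not-a-constant -> NAC

NAC


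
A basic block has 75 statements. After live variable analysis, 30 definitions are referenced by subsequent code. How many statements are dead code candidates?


Dead code = total statements - live definitions
= 75 - 30 = 45

45


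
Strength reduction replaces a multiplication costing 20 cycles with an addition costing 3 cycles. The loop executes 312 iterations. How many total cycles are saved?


Per-iteration saving = 20 - 3 = 17
Total saved = 312 * 17 = 5304

5304


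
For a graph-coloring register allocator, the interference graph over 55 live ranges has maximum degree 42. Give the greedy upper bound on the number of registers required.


Greedy coloring never needs more than (max_degree + 1) colors: when coloring a vertex, at most max_degree neighbors are already colored.
Upper bound = 42 + 1 = 43

43


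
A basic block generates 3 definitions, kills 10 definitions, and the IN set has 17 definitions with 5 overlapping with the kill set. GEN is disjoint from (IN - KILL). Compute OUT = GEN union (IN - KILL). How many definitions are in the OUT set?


IN - KILL: 17 - 5 = 12 surviving definitions
OUT = GEN + surviving = 3 + 12 = 15

15


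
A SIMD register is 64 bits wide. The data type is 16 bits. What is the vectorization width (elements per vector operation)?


Width = SIMD bits / data type bits
= 64 / 16 = 4

4


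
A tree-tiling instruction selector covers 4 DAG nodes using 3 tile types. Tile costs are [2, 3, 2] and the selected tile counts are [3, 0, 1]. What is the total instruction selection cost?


Total cost = sum(count_i * cost_i)
= 3*2 + 0*3 + 1*2
= 8

8


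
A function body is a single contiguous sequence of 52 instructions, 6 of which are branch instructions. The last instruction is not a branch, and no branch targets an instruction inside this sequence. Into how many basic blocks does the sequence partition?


With no in-sequence branch targets, the leaders are the first instruction plus the instruction after each branch.
Number of basic blocks = branches + 1
= 6 + 1 = 7

7


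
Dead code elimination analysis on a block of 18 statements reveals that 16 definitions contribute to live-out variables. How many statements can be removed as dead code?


Dead code = total statements - live definitions
= 18 - 16 = 2

2


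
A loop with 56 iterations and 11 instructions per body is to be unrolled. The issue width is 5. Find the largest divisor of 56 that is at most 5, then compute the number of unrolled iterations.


Largest divisor of 56 <= 5 is 4
New iterations = 56 / 4 = 14

14


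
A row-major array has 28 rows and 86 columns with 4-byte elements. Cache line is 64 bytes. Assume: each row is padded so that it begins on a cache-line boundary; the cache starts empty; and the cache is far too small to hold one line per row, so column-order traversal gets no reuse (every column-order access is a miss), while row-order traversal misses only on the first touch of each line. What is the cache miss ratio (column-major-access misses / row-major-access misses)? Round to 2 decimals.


Each row occupies 86 * 4 = 344 bytes and starts on a line boundary, so it spans ceil(344 / 64) = 6 cache lines.
Row-major traversal misses (one per line touched): 28 * ceil(86 * 4 / 64) = 168
Column-major traversal misses (no reuse, every access misses): 28 * 86 = 2408
Ratio = 2408 / 168 = 14.33

14.33


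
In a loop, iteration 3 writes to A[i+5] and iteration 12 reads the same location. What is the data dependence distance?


Distance = read iteration - write iteration
= 12 - 3 = 9

9


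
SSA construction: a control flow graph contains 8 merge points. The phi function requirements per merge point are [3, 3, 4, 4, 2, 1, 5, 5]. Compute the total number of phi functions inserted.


Total phi functions = sum of phi functions at each join node
= 3 + 3 + 4 + 4 + 2 + 1 + 5 + 5 = 27

27


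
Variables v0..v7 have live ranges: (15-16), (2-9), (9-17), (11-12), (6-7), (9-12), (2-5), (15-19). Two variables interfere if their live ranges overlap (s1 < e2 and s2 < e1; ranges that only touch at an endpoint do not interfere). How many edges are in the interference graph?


Check all pairs for overlapping intervals.
Two intervals (s1,e1) and (s2,e2) overlap if s1 < e2 and s2 < e1.
v0 (15-16) vs v1..v7: overlaps v2, v7 -> 2
v1 (2-9) vs v2..v7: overlaps v4, v6 -> 2
v2 (9-17) vs v3..v7: overlaps v3, v5, v7 -> 3
v3 (11-12) vs v4..v7: overlaps v5 -> 1
v4 (6-7) vs v5..v7: overlaps none -> 0
v5 (9-12) vs v6..v7: overlaps none -> 0
v6 (2-5) vs v7: overlaps none -> 0
Total overlapping pairs = 2 + 2 + 3 + 1 + 0 + 0 + 0 = 8

8


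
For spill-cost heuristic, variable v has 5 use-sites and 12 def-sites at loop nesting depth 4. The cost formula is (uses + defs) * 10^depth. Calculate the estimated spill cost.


uses + defs = 5 + 12 = 17
10^4 = 10000
Spill cost = 17 * 10000 = 170000

170000


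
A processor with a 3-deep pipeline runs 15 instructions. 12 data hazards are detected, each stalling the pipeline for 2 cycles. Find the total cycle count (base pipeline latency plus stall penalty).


Base cycles = 3 + 15 - 1 = 17
Total stalls = 12 * 2 = 24
Total = 17 + 24 = 41

41


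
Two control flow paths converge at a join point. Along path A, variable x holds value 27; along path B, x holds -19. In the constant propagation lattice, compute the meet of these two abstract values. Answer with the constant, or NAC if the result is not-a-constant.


Meet operation: if both paths give the same constant, result is that constant; if they differ, result is NAC (not-a-constant).
Path A: 27, Path B: -19 -> differ
Result: not-a-constant -> NAC

NAC


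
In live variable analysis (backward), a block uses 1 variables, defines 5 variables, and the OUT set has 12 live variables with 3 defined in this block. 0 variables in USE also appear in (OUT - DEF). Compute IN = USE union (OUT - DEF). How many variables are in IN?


OUT - DEF: 12 - 3 = 9
|IN| = |USE| + |OUT - DEF| - |USE ∩ (OUT - DEF)| = 1 + 9 - 0 = 10

10


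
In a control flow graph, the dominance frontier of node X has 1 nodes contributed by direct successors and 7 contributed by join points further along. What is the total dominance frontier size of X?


DF(X) = direct successor contributions + join point contributions
= 1 + 7 = 8

8


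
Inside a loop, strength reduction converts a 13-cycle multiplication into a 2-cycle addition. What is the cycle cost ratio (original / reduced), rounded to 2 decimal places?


Ratio = mult_cost / add_cost = 13 / 2 = 6.5

6.5


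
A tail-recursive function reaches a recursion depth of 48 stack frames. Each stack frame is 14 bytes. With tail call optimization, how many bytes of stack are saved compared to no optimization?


Without TCO: 48 * 14 = 672 bytes
With TCO: reuse 1 frame = 14 bytes
Savings = 672 - 14 = 658

658


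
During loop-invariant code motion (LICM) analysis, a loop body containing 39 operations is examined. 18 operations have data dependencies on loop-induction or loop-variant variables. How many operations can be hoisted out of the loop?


Invariant candidates = total - loop-dependent
= 39 - 18 = 21

21


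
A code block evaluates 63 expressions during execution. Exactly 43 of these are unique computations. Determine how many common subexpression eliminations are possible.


CSE count = total expressions - unique expressions
= 63 - 43 = 20

20


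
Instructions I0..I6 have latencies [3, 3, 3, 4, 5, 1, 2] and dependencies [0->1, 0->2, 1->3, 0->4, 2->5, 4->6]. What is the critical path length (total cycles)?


Compute longest path through dependency graph: dist(Ik) = max over predecessors of dist + latency(Ik).
dist(I0) = latency 3 = 3
dist(I1) = dist(I0) + 3 = 3 + 3 = 6
dist(I2) = dist(I0) + 3 = 3 + 3 = 6
dist(I3) = dist(I1) + 4 = 6 + 4 = 10
dist(I4) = dist(I0) + 5 = 3 + 5 = 8
dist(I5) = dist(I2) + 1 = 6 + 1 = 7
dist(I6) = dist(I4) + 2 = 8 + 2 = 10
Critical path = max dist = 10

10


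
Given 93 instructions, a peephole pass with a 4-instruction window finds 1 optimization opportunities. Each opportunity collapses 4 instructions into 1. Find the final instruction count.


Each match removes 3 instructions.
Total removed = 1 * 3 = 3
Remaining = 93 - 3 = 90

90


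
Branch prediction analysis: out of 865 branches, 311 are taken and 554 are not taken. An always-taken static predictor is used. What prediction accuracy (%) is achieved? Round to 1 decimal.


Predictor: always-taken
Correct predictions = 311
Accuracy = 311 / 865 * 100 = 36.0%

36.0


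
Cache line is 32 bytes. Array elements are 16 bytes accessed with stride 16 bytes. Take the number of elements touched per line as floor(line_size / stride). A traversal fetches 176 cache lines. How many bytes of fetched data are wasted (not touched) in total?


Elements per line = floor(32 / 16) = 2
Bytes used per line = 2 * 16 = 32
Wasted per line = 32 - 32 = 0
Total wasted = 0 * 176 = 0

0


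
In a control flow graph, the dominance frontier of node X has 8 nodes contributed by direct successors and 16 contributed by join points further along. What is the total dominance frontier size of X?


DF(X) = direct successor contributions + join point contributions
= 8 + 16 = 24

24


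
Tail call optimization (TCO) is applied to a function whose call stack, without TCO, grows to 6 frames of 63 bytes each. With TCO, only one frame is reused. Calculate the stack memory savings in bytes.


Without TCO: 6 * 63 = 378 bytes
With TCO: reuse 1 frame = 63 bytes
Savings = 378 - 63 = 315

315


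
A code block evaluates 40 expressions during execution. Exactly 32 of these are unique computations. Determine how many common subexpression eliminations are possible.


CSE count = total expressions - unique expressions
= 40 - 32 = 8

8


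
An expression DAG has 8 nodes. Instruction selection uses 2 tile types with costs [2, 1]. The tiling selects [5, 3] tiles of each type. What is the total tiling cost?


Total cost = sum(count_i * cost_i)
= 5*2 + 3*1
= 13

13


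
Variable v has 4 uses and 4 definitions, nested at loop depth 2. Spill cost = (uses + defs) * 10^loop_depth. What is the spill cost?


uses + defs = 4 + 4 = 8
10^2 = 100
Spill cost = 8 * 100 = 800

800


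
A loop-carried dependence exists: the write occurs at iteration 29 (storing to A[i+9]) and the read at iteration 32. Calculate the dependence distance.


Distance = read iteration - write iteration
= 32 - 29 = 3

3


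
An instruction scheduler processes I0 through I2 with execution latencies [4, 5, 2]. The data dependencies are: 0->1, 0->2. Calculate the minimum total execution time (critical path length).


Compute longest path through dependency graph: dist(Ik) = max over predecessors of dist + latency(Ik).
dist(I0) = latency 4 = 4
dist(I1) = dist(I0) + 5 = 4 + 5 = 9
dist(I2) = dist(I0) + 2 = 4 + 2 = 6
Critical path = max dist = 9

9


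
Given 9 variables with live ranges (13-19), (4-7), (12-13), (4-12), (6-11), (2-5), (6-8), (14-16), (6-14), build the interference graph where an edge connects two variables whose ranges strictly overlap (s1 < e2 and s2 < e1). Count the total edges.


Check all pairs for overlapping intervals.
Two intervals (s1,e1) and (s2,e2) overlap if s1 < e2 and s2 < e1.
v0 (13-19) vs v1..v8: overlaps v7, v8 -> 2
v1 (4-7) vs v2..v8: overlaps v3, v4, v5, v6, v8 -> 5
v2 (12-13) vs v3..v8: overlaps v8 -> 1
v3 (4-12) vs v4..v8: overlaps v4, v5, v6, v8 -> 4
v4 (6-11) vs v5..v8: overlaps v6, v8 -> 2
v5 (2-5) vs v6..v8: overlaps none -> 0
v6 (6-8) vs v7..v8: overlaps v8 -> 1
v7 (14-16) vs v8: overlaps none -> 0
Total overlapping pairs = 2 + 5 + 1 + 4 + 2 + 0 + 1 + 0 = 15

15


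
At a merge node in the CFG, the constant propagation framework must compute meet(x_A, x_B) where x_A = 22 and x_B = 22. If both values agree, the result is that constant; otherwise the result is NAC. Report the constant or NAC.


Meet operation: if both paths give the same constant, result is that constant; if they differ, result is NAC (not-a-constant).
Path A: 22, Path B: 22 -> equal
Result: constant -> 22

22


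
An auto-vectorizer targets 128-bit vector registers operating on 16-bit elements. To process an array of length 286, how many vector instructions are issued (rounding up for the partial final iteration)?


Width = 128 / 16 = 8 elements per vector op
Iterations = ceil(286 / 8) = 36

36


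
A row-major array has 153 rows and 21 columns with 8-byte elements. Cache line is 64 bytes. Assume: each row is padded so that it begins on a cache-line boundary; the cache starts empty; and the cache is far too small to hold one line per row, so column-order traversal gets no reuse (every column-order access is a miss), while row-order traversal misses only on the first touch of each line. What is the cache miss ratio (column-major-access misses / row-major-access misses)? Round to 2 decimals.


Each row occupies 21 * 8 = 168 bytes and starts on a line boundary, so it spans ceil(168 / 64) = 3 cache lines.
Row-major traversal misses (one per line touched): 153 * ceil(21 * 8 / 64) = 459
Column-major traversal misses (no reuse, every access misses): 153 * 21 = 3213
Ratio = 3213 / 459 = 7.0

7.0


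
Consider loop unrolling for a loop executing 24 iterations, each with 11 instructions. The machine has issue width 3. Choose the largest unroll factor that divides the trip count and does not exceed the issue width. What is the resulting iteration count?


Largest divisor of 24 <= 3 is 3
New iterations = 24 / 3 = 8

8


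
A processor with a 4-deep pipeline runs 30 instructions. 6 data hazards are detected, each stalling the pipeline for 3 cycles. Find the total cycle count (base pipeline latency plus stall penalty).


Base cycles = 4 + 30 - 1 = 33
Total stalls = 6 * 3 = 18
Total = 33 + 18 = 51

51


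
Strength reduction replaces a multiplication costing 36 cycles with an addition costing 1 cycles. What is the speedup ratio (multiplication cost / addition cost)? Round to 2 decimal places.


Ratio = mult_cost / add_cost = 36 / 1 = 36.0

36.0


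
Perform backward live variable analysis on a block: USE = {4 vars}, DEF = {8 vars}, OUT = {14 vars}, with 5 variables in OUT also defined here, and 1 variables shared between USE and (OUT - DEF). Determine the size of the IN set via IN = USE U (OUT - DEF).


OUT - DEF: 14 - 5 = 9
|IN| = |USE| + |OUT - DEF| - |USE ∩ (OUT - DEF)| = 4 + 9 - 1 = 12

12


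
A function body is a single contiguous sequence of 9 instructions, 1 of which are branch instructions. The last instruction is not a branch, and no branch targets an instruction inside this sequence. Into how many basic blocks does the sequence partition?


With no in-sequence branch targets, the leaders are the first instruction plus the instruction after each branch.
Number of basic blocks = branches + 1
= 1 + 1 = 2

2


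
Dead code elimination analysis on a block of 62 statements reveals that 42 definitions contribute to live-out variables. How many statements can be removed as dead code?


Dead code = total statements - live definitions
= 62 - 42 = 20

20


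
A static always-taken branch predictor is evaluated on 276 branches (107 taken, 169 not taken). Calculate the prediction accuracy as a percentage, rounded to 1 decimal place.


Predictor: always-taken
Correct predictions = 107
Accuracy = 107 / 276 * 100 = 38.8%

38.8


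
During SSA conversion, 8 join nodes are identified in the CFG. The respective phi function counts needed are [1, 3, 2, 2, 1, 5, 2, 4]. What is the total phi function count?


Total phi functions = sum of phi functions at each join node
= 1 + 3 + 2 + 2 + 1 + 5 + 2 + 4 = 20

20


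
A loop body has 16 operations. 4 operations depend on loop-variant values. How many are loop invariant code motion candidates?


Invariant candidates = total - loop-dependent
= 16 - 4 = 12

12


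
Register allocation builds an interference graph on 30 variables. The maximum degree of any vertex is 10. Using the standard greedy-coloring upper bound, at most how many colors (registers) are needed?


Greedy coloring never needs more than (max_degree + 1) colors: when coloring a vertex, at most max_degree neighbors are already colored.
Upper bound = 10 + 1 = 11

11


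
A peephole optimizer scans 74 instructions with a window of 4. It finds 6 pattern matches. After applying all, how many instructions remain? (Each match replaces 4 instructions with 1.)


Each match removes 3 instructions.
Total removed = 6 * 3 = 18
Remaining = 74 - 18 = 56

56


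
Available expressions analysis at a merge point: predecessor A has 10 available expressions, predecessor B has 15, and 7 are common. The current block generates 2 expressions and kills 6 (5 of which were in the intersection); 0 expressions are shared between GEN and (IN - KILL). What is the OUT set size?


IN = intersection of predecessors = 7
IN - KILL = 7 - 5 = 2
|OUT| = |GEN| + |IN - KILL| - |GEN ∩ (IN - KILL)| = 2 + 2 - 0 = 4

4


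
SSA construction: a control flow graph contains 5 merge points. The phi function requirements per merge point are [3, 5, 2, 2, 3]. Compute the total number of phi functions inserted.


Total phi functions = sum of phi functions at each join node
= 3 + 5 + 2 + 2 + 3 = 15

15


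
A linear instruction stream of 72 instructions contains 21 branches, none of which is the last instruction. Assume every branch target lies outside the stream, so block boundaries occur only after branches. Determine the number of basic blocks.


With no in-sequence branch targets, the leaders are the first instruction plus the instruction after each branch.
Number of basic blocks = branches + 1
= 21 + 1 = 22

22


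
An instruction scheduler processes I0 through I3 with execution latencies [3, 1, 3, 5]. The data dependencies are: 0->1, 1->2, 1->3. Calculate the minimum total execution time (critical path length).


Compute longest path through dependency graph: dist(Ik) = max over predecessors of dist + latency(Ik).
dist(I0) = latency 3 = 3
dist(I1) = dist(I0) + 1 = 3 + 1 = 4
dist(I2) = dist(I1) + 3 = 4 + 3 = 7
dist(I3) = dist(I1) + 5 = 4 + 5 = 9
Critical path = max dist = 9

9


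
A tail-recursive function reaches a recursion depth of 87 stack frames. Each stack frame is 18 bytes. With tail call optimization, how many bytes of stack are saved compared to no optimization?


Without TCO: 87 * 18 = 1566 bytes
With TCO: reuse 1 frame = 18 bytes
Savings = 1566 - 18 = 1548

1548


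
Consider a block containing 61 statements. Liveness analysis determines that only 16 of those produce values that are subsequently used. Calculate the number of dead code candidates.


Dead code = total statements - live definitions
= 61 - 16 = 45

45


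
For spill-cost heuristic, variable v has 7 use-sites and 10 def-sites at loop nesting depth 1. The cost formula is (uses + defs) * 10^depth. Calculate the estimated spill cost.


uses + defs = 7 + 10 = 17
10^1 = 10
Spill cost = 17 * 10 = 170

170


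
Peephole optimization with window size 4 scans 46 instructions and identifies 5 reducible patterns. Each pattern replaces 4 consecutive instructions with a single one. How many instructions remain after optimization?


Each match removes 3 instructions.
Total removed = 5 * 3 = 15
Remaining = 46 - 15 = 31

31


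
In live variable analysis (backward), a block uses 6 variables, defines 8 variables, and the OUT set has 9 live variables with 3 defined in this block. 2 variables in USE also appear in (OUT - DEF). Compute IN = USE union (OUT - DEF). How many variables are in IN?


OUT - DEF: 9 - 3 = 6
|IN| = |USE| + |OUT - DEF| - |USE ∩ (OUT - DEF)| = 6 + 6 - 2 = 10

10


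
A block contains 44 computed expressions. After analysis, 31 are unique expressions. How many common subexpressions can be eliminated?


CSE count = total expressions - unique expressions
= 44 - 31 = 13

13


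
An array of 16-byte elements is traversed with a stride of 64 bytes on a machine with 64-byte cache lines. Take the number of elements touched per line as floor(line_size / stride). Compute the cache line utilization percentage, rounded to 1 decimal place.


Elements per cache line = floor(64 / 64) = 1
Bytes used = 1 * 16 = 16
Utilization = 16 / 64 * 100 = 25.0%

25.0


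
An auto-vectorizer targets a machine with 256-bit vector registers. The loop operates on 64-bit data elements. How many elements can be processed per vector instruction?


Width = SIMD bits / data type bits
= 256 / 64 = 4

4


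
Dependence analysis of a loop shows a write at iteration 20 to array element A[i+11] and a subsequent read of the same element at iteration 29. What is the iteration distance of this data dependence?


Distance = read iteration - write iteration
= 29 - 20 = 9

9


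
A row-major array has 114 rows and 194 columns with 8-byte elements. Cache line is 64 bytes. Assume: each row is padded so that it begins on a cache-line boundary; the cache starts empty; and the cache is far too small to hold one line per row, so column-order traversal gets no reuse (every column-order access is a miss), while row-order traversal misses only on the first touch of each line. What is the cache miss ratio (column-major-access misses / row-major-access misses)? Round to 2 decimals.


Each row occupies 194 * 8 = 1552 bytes and starts on a line boundary, so it spans ceil(1552 / 64) = 25 cache lines.
Row-major traversal misses (one per line touched): 114 * ceil(194 * 8 / 64) = 2850
Column-major traversal misses (no reuse, every access misses): 114 * 194 = 22116
Ratio = 22116 / 2850 = 7.76

7.76


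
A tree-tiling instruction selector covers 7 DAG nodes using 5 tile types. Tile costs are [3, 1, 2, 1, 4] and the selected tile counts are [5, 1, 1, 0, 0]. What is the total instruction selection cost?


Total cost = sum(count_i * cost_i)
= 5*3 + 1*1 + 1*2 + 0*1 + 0*4
= 18

18


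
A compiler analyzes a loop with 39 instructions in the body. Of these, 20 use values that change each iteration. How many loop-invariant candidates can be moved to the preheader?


Invariant candidates = total - loop-dependent
= 39 - 20 = 19

19


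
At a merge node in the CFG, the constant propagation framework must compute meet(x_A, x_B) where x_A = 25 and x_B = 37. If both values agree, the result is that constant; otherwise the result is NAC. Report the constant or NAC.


Meet operation: if both paths give the same constant, result is that constant; if they differ, result is NAC (not-a-constant).
Path A: 25, Path B: 37 -> differ
Result: not-a-constant -> NAC

NAC


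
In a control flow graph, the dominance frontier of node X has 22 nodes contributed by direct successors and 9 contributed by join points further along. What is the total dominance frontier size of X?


DF(X) = direct successor contributions + join point contributions
= 22 + 9 = 31

31


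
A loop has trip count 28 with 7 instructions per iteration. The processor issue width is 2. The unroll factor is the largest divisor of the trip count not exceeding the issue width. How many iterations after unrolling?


Largest divisor of 28 <= 2 is 2
New iterations = 28 / 2 = 14

14


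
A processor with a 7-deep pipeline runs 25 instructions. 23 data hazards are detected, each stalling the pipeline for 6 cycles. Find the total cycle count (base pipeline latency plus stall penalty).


Base cycles = 7 + 25 - 1 = 31
Total stalls = 23 * 6 = 138
Total = 31 + 138 = 169

169


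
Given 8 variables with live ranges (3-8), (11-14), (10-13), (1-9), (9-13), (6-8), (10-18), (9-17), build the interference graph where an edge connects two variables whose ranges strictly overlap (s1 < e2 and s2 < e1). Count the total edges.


Check all pairs for overlapping intervals.
Two intervals (s1,e1) and (s2,e2) overlap if s1 < e2 and s2 < e1.
v0 (3-8) vs v1..v7: overlaps v3, v5 -> 2
v1 (11-14) vs v2..v7: overlaps v2, v4, v6, v7 -> 4
v2 (10-13) vs v3..v7: overlaps v4, v6, v7 -> 3
v3 (1-9) vs v4..v7: overlaps v5 -> 1
v4 (9-13) vs v5..v7: overlaps v6, v7 -> 2
v5 (6-8) vs v6..v7: overlaps none -> 0
v6 (10-18) vs v7: overlaps v7 -> 1
Total overlapping pairs = 2 + 4 + 3 + 1 + 2 + 0 + 1 = 13

13


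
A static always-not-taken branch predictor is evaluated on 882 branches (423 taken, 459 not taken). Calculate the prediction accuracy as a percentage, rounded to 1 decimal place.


Predictor: always-not-taken
Correct predictions = 459
Accuracy = 459 / 882 * 100 = 52.0%

52.0


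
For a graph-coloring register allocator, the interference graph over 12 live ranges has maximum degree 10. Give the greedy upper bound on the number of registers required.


Greedy coloring never needs more than (max_degree + 1) colors: when coloring a vertex, at most max_degree neighbors are already colored.
Upper bound = 10 + 1 = 11

11


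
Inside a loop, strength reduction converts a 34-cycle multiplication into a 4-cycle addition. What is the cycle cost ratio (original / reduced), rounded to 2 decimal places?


Ratio = mult_cost / add_cost = 34 / 4 = 8.5

8.5


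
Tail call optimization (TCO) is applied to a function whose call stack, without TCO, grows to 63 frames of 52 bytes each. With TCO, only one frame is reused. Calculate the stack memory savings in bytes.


Without TCO: 63 * 52 = 3276 bytes
With TCO: reuse 1 frame = 52 bytes
Savings = 3276 - 52 = 3224

3224


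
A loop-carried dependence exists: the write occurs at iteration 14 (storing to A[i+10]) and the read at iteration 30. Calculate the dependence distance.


Distance = read iteration - write iteration
= 30 - 14 = 16

16


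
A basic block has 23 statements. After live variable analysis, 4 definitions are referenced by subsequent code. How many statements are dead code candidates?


Dead code = total statements - live definitions
= 23 - 4 = 19

19
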